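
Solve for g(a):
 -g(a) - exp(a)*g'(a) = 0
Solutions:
 g(a) = C1*exp(exp(-a))


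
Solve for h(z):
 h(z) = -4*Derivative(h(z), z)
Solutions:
 h(z) = C1*exp(-z/4)


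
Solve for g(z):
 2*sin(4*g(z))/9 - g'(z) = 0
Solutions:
 -2*z/9 + log(cos(4*g(z)) - 1)/8 - log(cos(4*g(z)) + 1)/8 = C1


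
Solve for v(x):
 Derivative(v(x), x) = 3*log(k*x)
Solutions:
 v(x) = C1 + 3*x*log(k*x) - 3*x


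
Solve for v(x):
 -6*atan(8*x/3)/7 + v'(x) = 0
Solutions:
 v(x) = C1 + 6*x*atan(8*x/3)/7 - 9*log(64*x^2 + 9)/56


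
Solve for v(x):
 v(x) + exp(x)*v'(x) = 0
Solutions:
 v(x) = C1*exp(exp(-x))


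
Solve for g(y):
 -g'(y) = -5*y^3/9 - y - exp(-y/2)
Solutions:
 g(y) = C1 + 5*y^4/36 + y^2/2 - 2*exp(-y/2)


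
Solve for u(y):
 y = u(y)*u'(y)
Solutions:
 u(y) = -sqrt(C1 + y^2)
 u(y) = sqrt(C1 + y^2)


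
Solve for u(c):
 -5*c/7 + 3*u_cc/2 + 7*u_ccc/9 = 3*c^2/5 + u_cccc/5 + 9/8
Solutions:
 u(c) = C1 + C2*c + C3*exp(c*(35 - sqrt(3655))/18) + C4*exp(c*(35 + sqrt(3655))/18) + c^4/30 + 29*c^3/2835 + 60131*c^2/145800


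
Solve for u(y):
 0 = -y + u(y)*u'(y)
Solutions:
 u(y) = -sqrt(C1 + y^2)
 u(y) = sqrt(C1 + y^2)


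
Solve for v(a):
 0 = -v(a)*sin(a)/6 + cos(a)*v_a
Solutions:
 v(a) = C1/cos(a)^(1/6)


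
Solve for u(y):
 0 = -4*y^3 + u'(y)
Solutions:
 u(y) = C1 + y^4


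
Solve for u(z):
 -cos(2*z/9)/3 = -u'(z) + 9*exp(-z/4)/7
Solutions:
 u(z) = C1 + 3*sin(2*z/9)/2 - 36*exp(-z/4)/7


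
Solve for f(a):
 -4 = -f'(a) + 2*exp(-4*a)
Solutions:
 f(a) = C1 + 4*a - exp(-4*a)/2


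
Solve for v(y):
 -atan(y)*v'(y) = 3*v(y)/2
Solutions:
 v(y) = C1*exp(-3*Integral(1/atan(y), y)/2)


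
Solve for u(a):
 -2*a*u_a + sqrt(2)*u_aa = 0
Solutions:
 u(a) = C1 + C2*erfi(2^(3/4)*a/2)


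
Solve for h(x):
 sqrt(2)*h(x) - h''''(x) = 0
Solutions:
 h(x) = C1*exp(-2^(1/8)*x) + C2*exp(2^(1/8)*x) + C3*sin(2^(1/8)*x) + C4*cos(2^(1/8)*x)


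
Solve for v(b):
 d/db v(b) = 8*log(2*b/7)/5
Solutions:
 v(b) = C1 + 8*b*log(b)/5 - 8*b*log(7)/5 - 8*b/5 + 8*b*log(2)/5


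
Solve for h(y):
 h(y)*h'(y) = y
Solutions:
 h(y) = -sqrt(C1 + y^2)
 h(y) = sqrt(C1 + y^2)


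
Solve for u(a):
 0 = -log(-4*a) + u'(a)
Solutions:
 u(a) = C1 + a*log(-a) + a*(-1 + 2*log(2))


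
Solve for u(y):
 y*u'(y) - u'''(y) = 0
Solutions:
 u(y) = C1 + Integral(C2*airyai(y) + C3*airybi(y), y)


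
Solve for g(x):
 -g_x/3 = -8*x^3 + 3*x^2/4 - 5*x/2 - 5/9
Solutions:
 g(x) = C1 + 6*x^4 - 3*x^3/4 + 15*x^2/4 + 5*x/3


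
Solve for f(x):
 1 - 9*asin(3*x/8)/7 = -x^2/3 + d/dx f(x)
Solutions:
 f(x) = C1 + x^3/9 - 9*x*asin(3*x/8)/7 + x - 3*sqrt(64 - 9*x^2)/7


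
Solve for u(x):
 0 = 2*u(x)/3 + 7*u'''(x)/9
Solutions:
 u(x) = C3*exp(-6^(1/3)*7^(2/3)*x/7) + (C1*sin(2^(1/3)*3^(5/6)*7^(2/3)*x/14) + C2*cos(2^(1/3)*3^(5/6)*7^(2/3)*x/14))*exp(6^(1/3)*7^(2/3)*x/14)


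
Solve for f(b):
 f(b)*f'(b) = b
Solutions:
 f(b) = -sqrt(C1 + b^2)
 f(b) = sqrt(C1 + b^2)


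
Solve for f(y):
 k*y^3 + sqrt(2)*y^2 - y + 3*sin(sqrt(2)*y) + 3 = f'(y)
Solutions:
 f(y) = C1 + k*y^4/4 + sqrt(2)*y^3/3 - y^2/2 + 3*y - 3*sqrt(2)*cos(sqrt(2)*y)/2


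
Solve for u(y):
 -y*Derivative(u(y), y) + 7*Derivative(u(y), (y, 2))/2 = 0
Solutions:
 u(y) = C1 + C2*erfi(sqrt(7)*y/7)


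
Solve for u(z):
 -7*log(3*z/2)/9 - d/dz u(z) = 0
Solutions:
 u(z) = C1 - 7*z*log(z)/9 - 7*z*log(3)/9 + 7*z*log(2)/9 + 7*z/9


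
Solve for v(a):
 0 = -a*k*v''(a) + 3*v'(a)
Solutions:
 v(a) = C1 + a^(((re(k) + 3)*re(k) + im(k)^2)/(re(k)^2 + im(k)^2))*(C2*sin(3*log(a)*Abs(im(k))/(re(k)^2 + im(k)^2)) + C3*cos(3*log(a)*im(k)/(re(k)^2 + im(k)^2)))


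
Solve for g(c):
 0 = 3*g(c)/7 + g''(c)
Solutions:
 g(c) = C1*sin(sqrt(21)*c/7) + C2*cos(sqrt(21)*c/7)


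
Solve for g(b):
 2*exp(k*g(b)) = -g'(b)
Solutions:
 g(b) = Piecewise((log(1/(C1*k + 2*b*k))/k, Ne(k, 0)), (nan, True))
 g(b) = Piecewise((C1 - 2*b, Eq(k, 0)), (nan, True))


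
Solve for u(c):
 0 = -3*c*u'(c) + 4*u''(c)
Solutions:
 u(c) = C1 + C2*erfi(sqrt(6)*c/4)


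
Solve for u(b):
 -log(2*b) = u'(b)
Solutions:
 u(b) = C1 - b*log(b) - b*log(2) + b


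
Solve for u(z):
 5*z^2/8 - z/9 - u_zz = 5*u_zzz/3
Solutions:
 u(z) = C1 + C2*z + C3*exp(-3*z/5) + 5*z^4/96 - 79*z^3/216 + 395*z^2/216


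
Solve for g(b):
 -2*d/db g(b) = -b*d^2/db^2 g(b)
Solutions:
 g(b) = C1 + C2*b^3


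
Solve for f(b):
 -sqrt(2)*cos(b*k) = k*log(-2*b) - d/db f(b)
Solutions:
 f(b) = C1 + b*k*(log(-b) - 1) + b*k*log(2) + sqrt(2)*Piecewise((sin(b*k)/k, Ne(k, 0)), (b, True))


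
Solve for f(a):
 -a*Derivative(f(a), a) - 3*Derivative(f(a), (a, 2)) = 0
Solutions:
 f(a) = C1 + C2*erf(sqrt(6)*a/6)


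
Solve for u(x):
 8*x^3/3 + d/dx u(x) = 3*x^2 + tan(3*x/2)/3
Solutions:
 u(x) = C1 - 2*x^4/3 + x^3 - 2*log(cos(3*x/2))/9


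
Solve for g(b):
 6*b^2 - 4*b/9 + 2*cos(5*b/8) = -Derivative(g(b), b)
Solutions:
 g(b) = C1 - 2*b^3 + 2*b^2/9 - 16*sin(5*b/8)/5


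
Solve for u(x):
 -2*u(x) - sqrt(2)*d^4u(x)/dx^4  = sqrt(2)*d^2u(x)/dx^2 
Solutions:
 u(x) = (C1*sin(2^(1/8)*x*cos(atan(sqrt(-1 + 4*sqrt(2)))/2)) + C2*cos(2^(1/8)*x*cos(atan(sqrt(-1 + 4*sqrt(2)))/2)))*exp(-2^(1/8)*x*sin(atan(sqrt(-1 + 4*sqrt(2)))/2)) + (C3*sin(2^(1/8)*x*cos(atan(sqrt(-1 + 4*sqrt(2)))/2)) + C4*cos(2^(1/8)*x*cos(atan(sqrt(-1 + 4*sqrt(2)))/2)))*exp(2^(1/8)*x*sin(atan(sqrt(-1 + 4*sqrt(2)))/2))


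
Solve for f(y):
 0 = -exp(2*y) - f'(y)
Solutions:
 f(y) = C1 - exp(2*y)/2


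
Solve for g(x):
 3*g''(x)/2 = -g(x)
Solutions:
 g(x) = C1*sin(sqrt(6)*x/3) + C2*cos(sqrt(6)*x/3)


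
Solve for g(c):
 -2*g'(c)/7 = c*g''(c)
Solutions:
 g(c) = C1 + C2*c^(5/7)


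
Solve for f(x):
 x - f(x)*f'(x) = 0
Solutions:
 f(x) = -sqrt(C1 + x^2)
 f(x) = sqrt(C1 + x^2)


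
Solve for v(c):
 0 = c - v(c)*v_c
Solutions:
 v(c) = -sqrt(C1 + c^2)
 v(c) = sqrt(C1 + c^2)


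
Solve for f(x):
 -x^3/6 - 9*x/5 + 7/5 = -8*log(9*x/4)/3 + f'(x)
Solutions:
 f(x) = C1 - x^4/24 - 9*x^2/10 + 8*x*log(x)/3 - 16*x*log(2)/3 - 19*x/15 + 16*x*log(3)/3


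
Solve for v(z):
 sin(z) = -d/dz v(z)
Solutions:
 v(z) = C1 + cos(z)


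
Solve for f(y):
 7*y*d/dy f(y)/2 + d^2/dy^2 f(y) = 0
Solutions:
 f(y) = C1 + C2*erf(sqrt(7)*y/2)


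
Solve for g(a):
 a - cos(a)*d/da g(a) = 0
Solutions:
 g(a) = C1 + Integral(a/cos(a), a)


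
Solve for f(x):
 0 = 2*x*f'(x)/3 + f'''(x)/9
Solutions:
 f(x) = C1 + Integral(C2*airyai(-6^(1/3)*x) + C3*airybi(-6^(1/3)*x), x)


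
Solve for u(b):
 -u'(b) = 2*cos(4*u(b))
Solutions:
 u(b) = -asin((C1 + exp(16*b))/(C1 - exp(16*b)))/4 + pi/4
 u(b) = asin((C1 + exp(16*b))/(C1 - exp(16*b)))/4


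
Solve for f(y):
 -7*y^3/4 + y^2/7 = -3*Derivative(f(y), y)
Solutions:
 f(y) = C1 + 7*y^4/48 - y^3/63


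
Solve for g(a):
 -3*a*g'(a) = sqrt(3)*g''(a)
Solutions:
 g(a) = C1 + C2*erf(sqrt(2)*3^(1/4)*a/2)


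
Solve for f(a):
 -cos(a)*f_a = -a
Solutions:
 f(a) = C1 + Integral(a/cos(a), a)


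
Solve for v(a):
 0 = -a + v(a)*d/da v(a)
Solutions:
 v(a) = -sqrt(C1 + a^2)
 v(a) = sqrt(C1 + a^2)


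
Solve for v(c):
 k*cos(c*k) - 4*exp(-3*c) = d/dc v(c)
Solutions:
 v(c) = C1 + sin(c*k) + 4*exp(-3*c)/3


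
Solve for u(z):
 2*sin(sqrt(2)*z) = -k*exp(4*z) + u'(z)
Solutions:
 u(z) = C1 + k*exp(4*z)/4 - sqrt(2)*cos(sqrt(2)*z)


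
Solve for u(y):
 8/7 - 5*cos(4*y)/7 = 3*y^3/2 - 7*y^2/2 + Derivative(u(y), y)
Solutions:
 u(y) = C1 - 3*y^4/8 + 7*y^3/6 + 8*y/7 - 5*sin(4*y)/28


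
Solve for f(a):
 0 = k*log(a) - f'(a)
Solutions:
 f(a) = C1 + a*k*log(a) - a*k


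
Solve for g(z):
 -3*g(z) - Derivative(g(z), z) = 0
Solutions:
 g(z) = C1*exp(-3*z)


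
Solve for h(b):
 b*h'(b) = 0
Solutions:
 h(b) = C1


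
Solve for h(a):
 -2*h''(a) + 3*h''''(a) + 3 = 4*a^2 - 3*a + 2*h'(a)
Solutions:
 h(a) = C1 + C2*exp(-a*(2/(sqrt(73) + 9)^(1/3) + (sqrt(73) + 9)^(1/3))/6)*sin(sqrt(3)*a*(-(sqrt(73) + 9)^(1/3) + 2/(sqrt(73) + 9)^(1/3))/6) + C3*exp(-a*(2/(sqrt(73) + 9)^(1/3) + (sqrt(73) + 9)^(1/3))/6)*cos(sqrt(3)*a*(-(sqrt(73) + 9)^(1/3) + 2/(sqrt(73) + 9)^(1/3))/6) + C4*exp(a*(2/(sqrt(73) + 9)^(1/3) + (sqrt(73) + 9)^(1/3))/3) - 2*a^3/3 + 11*a^2/4 - 4*a


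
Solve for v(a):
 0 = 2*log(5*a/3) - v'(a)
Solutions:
 v(a) = C1 + 2*a*log(a) - 2*a + a*log(25/9)


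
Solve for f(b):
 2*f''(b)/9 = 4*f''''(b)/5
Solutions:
 f(b) = C1 + C2*b + C3*exp(-sqrt(10)*b/6) + C4*exp(sqrt(10)*b/6)


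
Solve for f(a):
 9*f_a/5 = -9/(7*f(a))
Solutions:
 f(a) = -sqrt(C1 - 70*a)/7
 f(a) = sqrt(C1 - 70*a)/7


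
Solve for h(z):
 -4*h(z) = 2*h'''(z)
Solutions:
 h(z) = C3*exp(-2^(1/3)*z) + (C1*sin(2^(1/3)*sqrt(3)*z/2) + C2*cos(2^(1/3)*sqrt(3)*z/2))*exp(2^(1/3)*z/2)


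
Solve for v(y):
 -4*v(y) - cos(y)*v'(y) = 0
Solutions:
 v(y) = C1*(sin(y)^2 - 2*sin(y) + 1)/(sin(y)^2 + 2*sin(y) + 1)


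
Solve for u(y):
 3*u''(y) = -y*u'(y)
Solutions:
 u(y) = C1 + C2*erf(sqrt(6)*y/6)


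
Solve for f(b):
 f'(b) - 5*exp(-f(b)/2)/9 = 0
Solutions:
 f(b) = 2*log(C1 + 5*b/18)


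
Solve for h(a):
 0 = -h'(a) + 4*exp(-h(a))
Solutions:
 h(a) = log(C1 + 4*a)


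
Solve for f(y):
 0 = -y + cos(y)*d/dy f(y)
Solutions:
 f(y) = C1 + Integral(y/cos(y), y)


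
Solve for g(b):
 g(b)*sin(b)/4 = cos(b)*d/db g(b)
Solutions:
 g(b) = C1/cos(b)^(1/4)


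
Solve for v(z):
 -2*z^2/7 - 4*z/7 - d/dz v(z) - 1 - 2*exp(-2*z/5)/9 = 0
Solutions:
 v(z) = C1 - 2*z^3/21 - 2*z^2/7 - z + 5*exp(-2*z/5)/9


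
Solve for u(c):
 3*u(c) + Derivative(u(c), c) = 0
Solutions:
 u(c) = C1*exp(-3*c)


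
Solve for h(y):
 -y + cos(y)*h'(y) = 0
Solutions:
 h(y) = C1 + Integral(y/cos(y), y)


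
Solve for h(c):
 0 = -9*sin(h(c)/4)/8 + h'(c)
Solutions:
 -9*c/8 + 2*log(cos(h(c)/4) - 1) - 2*log(cos(h(c)/4) + 1) = C1


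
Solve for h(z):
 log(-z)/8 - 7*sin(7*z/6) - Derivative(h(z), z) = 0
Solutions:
 h(z) = C1 + z*log(-z)/8 - z/8 + 6*cos(7*z/6)


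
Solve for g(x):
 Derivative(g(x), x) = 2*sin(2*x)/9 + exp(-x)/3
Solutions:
 g(x) = C1 - cos(2*x)/9 - exp(-x)/3


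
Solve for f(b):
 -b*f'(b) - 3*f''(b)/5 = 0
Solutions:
 f(b) = C1 + C2*erf(sqrt(30)*b/6)


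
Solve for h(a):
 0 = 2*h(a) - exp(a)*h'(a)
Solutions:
 h(a) = C1*exp(-2*exp(-a))


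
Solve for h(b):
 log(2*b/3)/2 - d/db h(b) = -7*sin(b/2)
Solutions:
 h(b) = C1 + b*log(b)/2 - b*log(3) - b/2 + b*log(6)/2 - 14*cos(b/2)


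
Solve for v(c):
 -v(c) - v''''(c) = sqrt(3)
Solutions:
 v(c) = (C1*sin(sqrt(2)*c/2) + C2*cos(sqrt(2)*c/2))*exp(-sqrt(2)*c/2) + (C3*sin(sqrt(2)*c/2) + C4*cos(sqrt(2)*c/2))*exp(sqrt(2)*c/2) - sqrt(3)


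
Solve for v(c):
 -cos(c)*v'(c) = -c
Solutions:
 v(c) = C1 + Integral(c/cos(c), c)


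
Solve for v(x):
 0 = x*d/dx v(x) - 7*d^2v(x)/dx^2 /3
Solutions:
 v(x) = C1 + C2*erfi(sqrt(42)*x/14)


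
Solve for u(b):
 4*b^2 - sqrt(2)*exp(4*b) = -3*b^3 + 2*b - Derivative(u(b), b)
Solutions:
 u(b) = C1 - 3*b^4/4 - 4*b^3/3 + b^2 + sqrt(2)*exp(4*b)/4


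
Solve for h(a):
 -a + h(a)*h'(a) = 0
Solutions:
 h(a) = -sqrt(C1 + a^2)
 h(a) = sqrt(C1 + a^2)


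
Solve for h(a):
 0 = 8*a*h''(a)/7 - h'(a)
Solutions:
 h(a) = C1 + C2*a^(15/8)


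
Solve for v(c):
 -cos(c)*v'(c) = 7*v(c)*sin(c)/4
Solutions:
 v(c) = C1*cos(c)^(7/4)


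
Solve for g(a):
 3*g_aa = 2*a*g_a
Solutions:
 g(a) = C1 + C2*erfi(sqrt(3)*a/3)


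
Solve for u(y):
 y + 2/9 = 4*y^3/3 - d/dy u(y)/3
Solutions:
 u(y) = C1 + y^4 - 3*y^2/2 - 2*y/3


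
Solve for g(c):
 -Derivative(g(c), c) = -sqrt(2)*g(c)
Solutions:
 g(c) = C1*exp(sqrt(2)*c)


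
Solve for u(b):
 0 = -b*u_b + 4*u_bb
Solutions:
 u(b) = C1 + C2*erfi(sqrt(2)*b/4)


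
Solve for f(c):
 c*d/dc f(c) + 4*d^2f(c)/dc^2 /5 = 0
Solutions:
 f(c) = C1 + C2*erf(sqrt(10)*c/4)


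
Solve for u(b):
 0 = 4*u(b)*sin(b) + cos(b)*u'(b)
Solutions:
 u(b) = C1*cos(b)^4


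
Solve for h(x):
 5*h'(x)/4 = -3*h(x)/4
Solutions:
 h(x) = C1*exp(-3*x/5)


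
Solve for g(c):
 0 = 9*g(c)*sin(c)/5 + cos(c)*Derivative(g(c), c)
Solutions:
 g(c) = C1*cos(c)^(9/5)


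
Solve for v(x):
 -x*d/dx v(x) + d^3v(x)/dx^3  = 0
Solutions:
 v(x) = C1 + Integral(C2*airyai(x) + C3*airybi(x), x)


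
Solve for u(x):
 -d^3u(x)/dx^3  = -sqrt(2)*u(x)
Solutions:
 u(x) = C3*exp(2^(1/6)*x) + (C1*sin(2^(1/6)*sqrt(3)*x/2) + C2*cos(2^(1/6)*sqrt(3)*x/2))*exp(-2^(1/6)*x/2)


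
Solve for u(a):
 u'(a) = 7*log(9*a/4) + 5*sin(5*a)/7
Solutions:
 u(a) = C1 + 7*a*log(a) - 14*a*log(2) - 7*a + 14*a*log(3) - cos(5*a)/7


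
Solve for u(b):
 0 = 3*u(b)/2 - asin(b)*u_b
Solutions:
 u(b) = C1*exp(3*Integral(1/asin(b), b)/2)


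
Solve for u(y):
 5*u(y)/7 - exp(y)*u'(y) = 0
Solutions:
 u(y) = C1*exp(-5*exp(-y)/7)


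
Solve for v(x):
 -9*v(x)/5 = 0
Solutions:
 v(x) = 0


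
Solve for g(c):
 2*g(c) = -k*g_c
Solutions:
 g(c) = C1*exp(-2*c/k)


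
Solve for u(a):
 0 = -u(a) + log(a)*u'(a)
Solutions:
 u(a) = C1*exp(li(a))


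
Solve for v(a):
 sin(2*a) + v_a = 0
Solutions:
 v(a) = C1 + cos(2*a)/2


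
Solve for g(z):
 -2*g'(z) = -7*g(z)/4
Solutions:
 g(z) = C1*exp(7*z/8)


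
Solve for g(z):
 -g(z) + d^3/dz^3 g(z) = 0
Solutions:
 g(z) = C3*exp(z) + (C1*sin(sqrt(3)*z/2) + C2*cos(sqrt(3)*z/2))*exp(-z/2)


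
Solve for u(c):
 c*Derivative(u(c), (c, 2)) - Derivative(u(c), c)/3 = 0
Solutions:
 u(c) = C1 + C2*c^(4/3)


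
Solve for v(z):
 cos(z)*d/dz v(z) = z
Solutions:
 v(z) = C1 + Integral(z/cos(z), z)


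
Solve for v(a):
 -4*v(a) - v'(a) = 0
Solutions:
 v(a) = C1*exp(-4*a)


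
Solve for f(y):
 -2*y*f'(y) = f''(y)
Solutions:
 f(y) = C1 + C2*erf(y)


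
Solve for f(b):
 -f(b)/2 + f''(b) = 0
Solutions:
 f(b) = C1*exp(-sqrt(2)*b/2) + C2*exp(sqrt(2)*b/2)


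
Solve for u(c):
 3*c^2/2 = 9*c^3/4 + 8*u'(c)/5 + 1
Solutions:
 u(c) = C1 - 45*c^4/128 + 5*c^3/16 - 5*c/8


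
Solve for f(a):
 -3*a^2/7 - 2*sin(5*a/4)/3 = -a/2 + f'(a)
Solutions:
 f(a) = C1 - a^3/7 + a^2/4 + 8*cos(5*a/4)/15


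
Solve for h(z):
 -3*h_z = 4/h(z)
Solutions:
 h(z) = -sqrt(C1 - 24*z)/3
 h(z) = sqrt(C1 - 24*z)/3


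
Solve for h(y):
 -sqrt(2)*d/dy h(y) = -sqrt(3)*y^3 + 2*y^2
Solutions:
 h(y) = C1 + sqrt(6)*y^4/8 - sqrt(2)*y^3/3


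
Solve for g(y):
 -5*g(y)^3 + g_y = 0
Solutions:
 g(y) = -sqrt(2)*sqrt(-1/(C1 + 5*y))/2
 g(y) = sqrt(2)*sqrt(-1/(C1 + 5*y))/2


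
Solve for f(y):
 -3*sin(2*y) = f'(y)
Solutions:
 f(y) = C1 + 3*cos(2*y)/2


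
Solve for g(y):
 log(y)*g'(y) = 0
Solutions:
 g(y) = C1


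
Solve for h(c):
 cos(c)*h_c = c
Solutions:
 h(c) = C1 + Integral(c/cos(c), c)


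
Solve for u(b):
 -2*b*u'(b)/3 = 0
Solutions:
 u(b) = C1


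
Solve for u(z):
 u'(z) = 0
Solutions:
 u(z) = C1


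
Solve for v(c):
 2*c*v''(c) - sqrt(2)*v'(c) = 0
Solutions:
 v(c) = C1 + C2*c^(sqrt(2)/2 + 1)


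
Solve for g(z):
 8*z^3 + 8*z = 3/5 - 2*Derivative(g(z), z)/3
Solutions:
 g(z) = C1 - 3*z^4 - 6*z^2 + 9*z/10


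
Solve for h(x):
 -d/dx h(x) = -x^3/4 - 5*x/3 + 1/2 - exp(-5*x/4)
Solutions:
 h(x) = C1 + x^4/16 + 5*x^2/6 - x/2 - 4*exp(-5*x/4)/5


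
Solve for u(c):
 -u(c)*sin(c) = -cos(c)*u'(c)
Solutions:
 u(c) = C1/cos(c)


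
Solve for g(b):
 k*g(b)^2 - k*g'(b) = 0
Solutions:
 g(b) = -1/(C1 + b)


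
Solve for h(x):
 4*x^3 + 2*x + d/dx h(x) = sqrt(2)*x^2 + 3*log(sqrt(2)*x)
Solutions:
 h(x) = C1 - x^4 + sqrt(2)*x^3/3 - x^2 + 3*x*log(x) - 3*x + 3*x*log(2)/2


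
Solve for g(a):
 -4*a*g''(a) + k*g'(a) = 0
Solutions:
 g(a) = C1 + a^(re(k)/4 + 1)*(C2*sin(log(a)*Abs(im(k))/4) + C3*cos(log(a)*im(k)/4))


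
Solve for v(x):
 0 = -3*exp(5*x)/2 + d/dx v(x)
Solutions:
 v(x) = C1 + 3*exp(5*x)/10


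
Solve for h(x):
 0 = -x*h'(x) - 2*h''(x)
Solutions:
 h(x) = C1 + C2*erf(x/2)


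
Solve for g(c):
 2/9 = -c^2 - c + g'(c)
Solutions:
 g(c) = C1 + c^3/3 + c^2/2 + 2*c/9


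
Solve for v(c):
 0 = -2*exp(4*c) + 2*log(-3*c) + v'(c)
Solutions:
 v(c) = C1 - 2*c*log(-c) + 2*c*(1 - log(3)) + exp(4*c)/2


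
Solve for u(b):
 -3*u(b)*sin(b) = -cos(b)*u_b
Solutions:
 u(b) = C1/cos(b)^3


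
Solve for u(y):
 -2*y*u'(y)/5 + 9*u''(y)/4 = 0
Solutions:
 u(y) = C1 + C2*erfi(2*sqrt(5)*y/15)


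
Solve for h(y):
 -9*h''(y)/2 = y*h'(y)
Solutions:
 h(y) = C1 + C2*erf(y/3)


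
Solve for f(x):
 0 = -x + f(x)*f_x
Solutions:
 f(x) = -sqrt(C1 + x^2)
 f(x) = sqrt(C1 + x^2)


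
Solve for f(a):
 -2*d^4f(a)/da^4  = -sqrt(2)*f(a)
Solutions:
 f(a) = C1*exp(-2^(7/8)*a/2) + C2*exp(2^(7/8)*a/2) + C3*sin(2^(7/8)*a/2) + C4*cos(2^(7/8)*a/2)


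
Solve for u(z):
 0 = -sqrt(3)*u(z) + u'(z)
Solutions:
 u(z) = C1*exp(sqrt(3)*z)


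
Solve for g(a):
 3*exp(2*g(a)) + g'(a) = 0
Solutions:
 g(a) = log(-sqrt(-1/(C1 - 3*a))) - log(2)/2
 g(a) = log(-1/(C1 - 3*a))/2 - log(2)/2


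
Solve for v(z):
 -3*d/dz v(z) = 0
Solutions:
 v(z) = C1


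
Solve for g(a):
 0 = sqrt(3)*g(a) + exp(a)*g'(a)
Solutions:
 g(a) = C1*exp(sqrt(3)*exp(-a))


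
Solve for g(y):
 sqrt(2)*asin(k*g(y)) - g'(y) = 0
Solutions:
 Integral(1/asin(_y*k), (_y, g(y))) = C1 + sqrt(2)*y


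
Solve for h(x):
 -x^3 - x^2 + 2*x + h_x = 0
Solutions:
 h(x) = C1 + x^4/4 + x^3/3 - x^2


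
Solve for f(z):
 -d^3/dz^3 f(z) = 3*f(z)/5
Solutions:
 f(z) = C3*exp(-3^(1/3)*5^(2/3)*z/5) + (C1*sin(3^(5/6)*5^(2/3)*z/10) + C2*cos(3^(5/6)*5^(2/3)*z/10))*exp(3^(1/3)*5^(2/3)*z/10)


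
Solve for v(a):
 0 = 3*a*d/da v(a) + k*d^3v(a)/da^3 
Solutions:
 v(a) = C1 + Integral(C2*airyai(3^(1/3)*a*(-1/k)^(1/3)) + C3*airybi(3^(1/3)*a*(-1/k)^(1/3)), a)


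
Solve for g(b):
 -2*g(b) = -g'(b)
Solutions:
 g(b) = C1*exp(2*b)


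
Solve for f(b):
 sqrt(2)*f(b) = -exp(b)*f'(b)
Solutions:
 f(b) = C1*exp(sqrt(2)*exp(-b))


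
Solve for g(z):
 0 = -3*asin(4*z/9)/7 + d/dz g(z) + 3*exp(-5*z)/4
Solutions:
 g(z) = C1 + 3*z*asin(4*z/9)/7 + 3*sqrt(81 - 16*z^2)/28 + 3*exp(-5*z)/20


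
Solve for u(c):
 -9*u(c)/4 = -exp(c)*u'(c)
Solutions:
 u(c) = C1*exp(-9*exp(-c)/4)


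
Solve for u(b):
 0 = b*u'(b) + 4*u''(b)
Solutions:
 u(b) = C1 + C2*erf(sqrt(2)*b/4)


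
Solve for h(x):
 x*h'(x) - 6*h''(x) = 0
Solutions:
 h(x) = C1 + C2*erfi(sqrt(3)*x/6)


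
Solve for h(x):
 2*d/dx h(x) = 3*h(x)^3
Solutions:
 h(x) = -sqrt(-1/(C1 + 3*x))
 h(x) = sqrt(-1/(C1 + 3*x))


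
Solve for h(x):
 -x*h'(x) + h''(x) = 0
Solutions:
 h(x) = C1 + C2*erfi(sqrt(2)*x/2)


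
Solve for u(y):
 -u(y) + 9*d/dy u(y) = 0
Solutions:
 u(y) = C1*exp(y/9)


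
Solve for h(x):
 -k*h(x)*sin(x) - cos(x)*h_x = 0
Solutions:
 h(x) = C1*exp(k*log(cos(x)))


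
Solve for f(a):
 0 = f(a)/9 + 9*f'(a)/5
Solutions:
 f(a) = C1*exp(-5*a/81)


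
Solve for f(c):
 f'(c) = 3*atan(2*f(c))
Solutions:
 Integral(1/atan(2*_y), (_y, f(c))) = C1 + 3*c


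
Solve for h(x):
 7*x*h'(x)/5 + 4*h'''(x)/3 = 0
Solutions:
 h(x) = C1 + Integral(C2*airyai(-1050^(1/3)*x/10) + C3*airybi(-1050^(1/3)*x/10), x)


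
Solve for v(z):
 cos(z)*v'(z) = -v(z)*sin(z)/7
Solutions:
 v(z) = C1*cos(z)^(1/7)


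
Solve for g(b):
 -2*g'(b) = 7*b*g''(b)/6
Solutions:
 g(b) = C1 + C2/b^(5/7)


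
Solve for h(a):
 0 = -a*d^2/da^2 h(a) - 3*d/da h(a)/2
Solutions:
 h(a) = C1 + C2/sqrt(a)


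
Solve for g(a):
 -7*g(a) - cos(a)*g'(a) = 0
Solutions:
 g(a) = C1*sqrt(sin(a) - 1)*(sin(a)^3 - 3*sin(a)^2 + 3*sin(a) - 1)/(sqrt(sin(a) + 1)*(sin(a)^3 + 3*sin(a)^2 + 3*sin(a) + 1))


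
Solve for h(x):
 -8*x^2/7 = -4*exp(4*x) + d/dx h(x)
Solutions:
 h(x) = C1 - 8*x^3/21 + exp(4*x)


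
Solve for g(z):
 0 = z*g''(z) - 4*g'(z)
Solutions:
 g(z) = C1 + C2*z^5


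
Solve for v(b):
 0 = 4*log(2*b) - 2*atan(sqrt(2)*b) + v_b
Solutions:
 v(b) = C1 - 4*b*log(b) + 2*b*atan(sqrt(2)*b) - 4*b*log(2) + 4*b - sqrt(2)*log(2*b^2 + 1)/2


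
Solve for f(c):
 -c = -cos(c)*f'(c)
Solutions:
 f(c) = C1 + Integral(c/cos(c), c)


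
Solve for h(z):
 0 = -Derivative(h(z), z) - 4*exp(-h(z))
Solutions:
 h(z) = log(C1 - 4*z)


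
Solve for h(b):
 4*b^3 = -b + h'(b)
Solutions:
 h(b) = C1 + b^4 + b^2/2


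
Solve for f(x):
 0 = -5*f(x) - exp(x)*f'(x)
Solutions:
 f(x) = C1*exp(5*exp(-x))


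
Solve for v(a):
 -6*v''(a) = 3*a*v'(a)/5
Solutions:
 v(a) = C1 + C2*erf(sqrt(5)*a/10)


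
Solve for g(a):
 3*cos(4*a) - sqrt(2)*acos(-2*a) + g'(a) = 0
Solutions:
 g(a) = C1 + sqrt(2)*(a*acos(-2*a) + sqrt(1 - 4*a^2)/2) - 3*sin(4*a)/4


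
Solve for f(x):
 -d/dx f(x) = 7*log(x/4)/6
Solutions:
 f(x) = C1 - 7*x*log(x)/6 + 7*x/6 + 7*x*log(2)/3


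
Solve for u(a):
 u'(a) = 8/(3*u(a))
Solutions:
 u(a) = -sqrt(C1 + 48*a)/3
 u(a) = sqrt(C1 + 48*a)/3


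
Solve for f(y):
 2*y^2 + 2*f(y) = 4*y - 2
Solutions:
 f(y) = -y^2 + 2*y - 1


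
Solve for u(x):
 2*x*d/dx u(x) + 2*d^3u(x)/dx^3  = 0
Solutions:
 u(x) = C1 + Integral(C2*airyai(-x) + C3*airybi(-x), x)


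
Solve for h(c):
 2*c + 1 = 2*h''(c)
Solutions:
 h(c) = C1 + C2*c + c^3/6 + c^2/4


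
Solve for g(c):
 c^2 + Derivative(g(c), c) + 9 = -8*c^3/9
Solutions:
 g(c) = C1 - 2*c^4/9 - c^3/3 - 9*c


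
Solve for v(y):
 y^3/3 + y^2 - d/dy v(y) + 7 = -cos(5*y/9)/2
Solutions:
 v(y) = C1 + y^4/12 + y^3/3 + 7*y + 9*sin(5*y/9)/10


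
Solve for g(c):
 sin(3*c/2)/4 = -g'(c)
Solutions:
 g(c) = C1 + cos(3*c/2)/6


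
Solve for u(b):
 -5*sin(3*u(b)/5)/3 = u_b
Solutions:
 5*b/3 + 5*log(cos(3*u(b)/5) - 1)/6 - 5*log(cos(3*u(b)/5) + 1)/6 = C1


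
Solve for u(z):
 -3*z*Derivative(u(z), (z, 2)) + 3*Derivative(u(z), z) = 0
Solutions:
 u(z) = C1 + C2*z^2


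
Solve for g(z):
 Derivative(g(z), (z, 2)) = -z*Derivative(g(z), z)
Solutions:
 g(z) = C1 + C2*erf(sqrt(2)*z/2)


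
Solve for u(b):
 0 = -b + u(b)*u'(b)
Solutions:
 u(b) = -sqrt(C1 + b^2)
 u(b) = sqrt(C1 + b^2)


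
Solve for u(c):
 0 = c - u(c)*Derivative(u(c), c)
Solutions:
 u(c) = -sqrt(C1 + c^2)
 u(c) = sqrt(C1 + c^2)


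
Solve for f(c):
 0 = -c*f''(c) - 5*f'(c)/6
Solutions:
 f(c) = C1 + C2*c^(1/6)


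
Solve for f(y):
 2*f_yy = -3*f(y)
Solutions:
 f(y) = C1*sin(sqrt(6)*y/2) + C2*cos(sqrt(6)*y/2)


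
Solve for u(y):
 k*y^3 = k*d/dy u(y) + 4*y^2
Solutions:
 u(y) = C1 + y^4/4 - 4*y^3/(3*k)


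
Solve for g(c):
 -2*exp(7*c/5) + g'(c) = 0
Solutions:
 g(c) = C1 + 10*exp(7*c/5)/7


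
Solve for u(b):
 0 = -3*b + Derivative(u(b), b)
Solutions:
 u(b) = C1 + 3*b^2/2


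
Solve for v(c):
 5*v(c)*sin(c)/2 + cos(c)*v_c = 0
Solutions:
 v(c) = C1*cos(c)^(5/2)


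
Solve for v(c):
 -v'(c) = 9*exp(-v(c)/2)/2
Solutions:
 v(c) = 2*log(C1 - 9*c/4)


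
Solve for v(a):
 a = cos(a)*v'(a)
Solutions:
 v(a) = C1 + Integral(a/cos(a), a)


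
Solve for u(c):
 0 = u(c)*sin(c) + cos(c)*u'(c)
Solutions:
 u(c) = C1*cos(c)


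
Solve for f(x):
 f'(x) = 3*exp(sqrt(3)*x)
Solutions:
 f(x) = C1 + sqrt(3)*exp(sqrt(3)*x)


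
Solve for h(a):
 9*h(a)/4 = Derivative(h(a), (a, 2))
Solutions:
 h(a) = C1*exp(-3*a/2) + C2*exp(3*a/2)


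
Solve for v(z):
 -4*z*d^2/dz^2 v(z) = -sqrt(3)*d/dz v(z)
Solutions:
 v(z) = C1 + C2*z^(sqrt(3)/4 + 1)


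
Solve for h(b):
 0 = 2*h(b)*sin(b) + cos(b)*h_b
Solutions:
 h(b) = C1*cos(b)^2


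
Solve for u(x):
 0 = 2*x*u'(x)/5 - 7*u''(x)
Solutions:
 u(x) = C1 + C2*erfi(sqrt(35)*x/35)


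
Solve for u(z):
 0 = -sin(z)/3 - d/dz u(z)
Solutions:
 u(z) = C1 + cos(z)/3


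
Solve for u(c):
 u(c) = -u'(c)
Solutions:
 u(c) = C1*exp(-c)


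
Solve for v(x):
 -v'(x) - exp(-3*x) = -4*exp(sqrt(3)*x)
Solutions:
 v(x) = C1 + 4*sqrt(3)*exp(sqrt(3)*x)/3 + exp(-3*x)/3


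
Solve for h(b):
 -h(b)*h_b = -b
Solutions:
 h(b) = -sqrt(C1 + b^2)
 h(b) = sqrt(C1 + b^2)


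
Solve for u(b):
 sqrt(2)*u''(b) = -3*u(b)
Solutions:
 u(b) = C1*sin(2^(3/4)*sqrt(3)*b/2) + C2*cos(2^(3/4)*sqrt(3)*b/2)


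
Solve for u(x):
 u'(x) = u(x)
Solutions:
 u(x) = C1*exp(x)


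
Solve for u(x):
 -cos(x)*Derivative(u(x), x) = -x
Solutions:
 u(x) = C1 + Integral(x/cos(x), x)


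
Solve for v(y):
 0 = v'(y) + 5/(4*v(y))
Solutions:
 v(y) = -sqrt(C1 - 10*y)/2
 v(y) = sqrt(C1 - 10*y)/2


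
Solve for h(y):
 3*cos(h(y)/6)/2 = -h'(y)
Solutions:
 3*y/2 - 3*log(sin(h(y)/6) - 1) + 3*log(sin(h(y)/6) + 1) = C1


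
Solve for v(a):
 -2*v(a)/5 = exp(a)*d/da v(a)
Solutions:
 v(a) = C1*exp(2*exp(-a)/5)


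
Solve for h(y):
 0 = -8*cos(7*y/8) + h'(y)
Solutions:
 h(y) = C1 + 64*sin(7*y/8)/7


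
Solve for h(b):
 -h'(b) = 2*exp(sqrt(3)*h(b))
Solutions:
 h(b) = sqrt(3)*(2*log(1/(C1 + 2*b)) - log(3))/6


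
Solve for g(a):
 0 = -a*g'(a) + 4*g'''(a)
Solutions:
 g(a) = C1 + Integral(C2*airyai(2^(1/3)*a/2) + C3*airybi(2^(1/3)*a/2), a)


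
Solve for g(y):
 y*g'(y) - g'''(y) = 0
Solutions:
 g(y) = C1 + Integral(C2*airyai(y) + C3*airybi(y), y)


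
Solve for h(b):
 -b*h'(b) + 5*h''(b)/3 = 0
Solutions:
 h(b) = C1 + C2*erfi(sqrt(30)*b/10)


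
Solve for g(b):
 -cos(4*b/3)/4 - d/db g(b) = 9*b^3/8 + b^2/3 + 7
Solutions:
 g(b) = C1 - 9*b^4/32 - b^3/9 - 7*b - 3*sin(4*b/3)/16


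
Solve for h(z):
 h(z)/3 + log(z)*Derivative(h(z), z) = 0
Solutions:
 h(z) = C1*exp(-li(z)/3)


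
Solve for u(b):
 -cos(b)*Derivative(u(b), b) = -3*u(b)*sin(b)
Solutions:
 u(b) = C1/cos(b)^3


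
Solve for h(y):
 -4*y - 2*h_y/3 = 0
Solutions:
 h(y) = C1 - 3*y^2


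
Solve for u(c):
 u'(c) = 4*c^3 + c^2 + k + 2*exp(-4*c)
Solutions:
 u(c) = C1 + c^4 + c^3/3 + c*k - exp(-4*c)/2


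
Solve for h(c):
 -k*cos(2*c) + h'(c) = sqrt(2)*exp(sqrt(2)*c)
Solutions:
 h(c) = C1 + k*sin(2*c)/2 + exp(sqrt(2)*c)


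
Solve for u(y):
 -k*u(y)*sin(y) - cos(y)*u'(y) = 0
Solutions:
 u(y) = C1*exp(k*log(cos(y)))


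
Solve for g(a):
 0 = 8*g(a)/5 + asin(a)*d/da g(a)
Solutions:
 g(a) = C1*exp(-8*Integral(1/asin(a), a)/5)


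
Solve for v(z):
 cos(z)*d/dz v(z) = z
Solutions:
 v(z) = C1 + Integral(z/cos(z), z)


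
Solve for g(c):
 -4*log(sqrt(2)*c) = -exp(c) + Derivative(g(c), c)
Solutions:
 g(c) = C1 - 4*c*log(c) + 2*c*(2 - log(2)) + exp(c)


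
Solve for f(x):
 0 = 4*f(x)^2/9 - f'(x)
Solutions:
 f(x) = -9/(C1 + 4*x)


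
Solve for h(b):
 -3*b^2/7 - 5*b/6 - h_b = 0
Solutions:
 h(b) = C1 - b^3/7 - 5*b^2/12


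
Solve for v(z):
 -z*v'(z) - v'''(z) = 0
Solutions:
 v(z) = C1 + Integral(C2*airyai(-z) + C3*airybi(-z), z)


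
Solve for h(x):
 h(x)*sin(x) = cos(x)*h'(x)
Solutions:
 h(x) = C1/cos(x)


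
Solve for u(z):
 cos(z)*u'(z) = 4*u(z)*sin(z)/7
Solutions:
 u(z) = C1/cos(z)^(4/7)


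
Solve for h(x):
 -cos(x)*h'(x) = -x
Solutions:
 h(x) = C1 + Integral(x/cos(x), x)


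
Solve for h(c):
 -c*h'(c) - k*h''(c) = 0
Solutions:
 h(c) = C1 + C2*sqrt(k)*erf(sqrt(2)*c*sqrt(1/k)/2)


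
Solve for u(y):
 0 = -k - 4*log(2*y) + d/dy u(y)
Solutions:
 u(y) = C1 + k*y + 4*y*log(y) - 4*y + y*log(16)


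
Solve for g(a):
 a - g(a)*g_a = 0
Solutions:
 g(a) = -sqrt(C1 + a^2)
 g(a) = sqrt(C1 + a^2)


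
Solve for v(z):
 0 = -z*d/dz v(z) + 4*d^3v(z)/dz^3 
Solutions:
 v(z) = C1 + Integral(C2*airyai(2^(1/3)*z/2) + C3*airybi(2^(1/3)*z/2), z)


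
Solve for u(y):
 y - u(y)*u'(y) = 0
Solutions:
 u(y) = -sqrt(C1 + y^2)
 u(y) = sqrt(C1 + y^2)


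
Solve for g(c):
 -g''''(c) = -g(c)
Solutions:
 g(c) = C1*exp(-c) + C2*exp(c) + C3*sin(c) + C4*cos(c)


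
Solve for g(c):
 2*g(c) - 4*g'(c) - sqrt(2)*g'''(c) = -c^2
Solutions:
 g(c) = C1*exp(-c*(-4*2^(5/6)*3^(2/3)/(9*sqrt(2) + sqrt(6)*sqrt(27 + 32*sqrt(2)))^(1/3) + 12^(1/3)*(9*sqrt(2) + sqrt(6)*sqrt(27 + 32*sqrt(2)))^(1/3))/12)*sin(3^(1/6)*c*(2^(5/6)/(9*sqrt(2) + sqrt(6)*sqrt(27 + 32*sqrt(2)))^(1/3) + 6^(2/3)*(9*sqrt(2) + sqrt(6)*sqrt(27 + 32*sqrt(2)))^(1/3)/12)) + C2*exp(-c*(-4*2^(5/6)*3^(2/3)/(9*sqrt(2) + sqrt(6)*sqrt(27 + 32*sqrt(2)))^(1/3) + 12^(1/3)*(9*sqrt(2) + sqrt(6)*sqrt(27 + 32*sqrt(2)))^(1/3))/12)*cos(3^(1/6)*c*(2^(5/6)/(9*sqrt(2) + sqrt(6)*sqrt(27 + 32*sqrt(2)))^(1/3) + 6^(2/3)*(9*sqrt(2) + sqrt(6)*sqrt(27 + 32*sqrt(2)))^(1/3)/12)) + C3*exp(c*(-4*2^(5/6)*3^(2/3)/(9*sqrt(2) + sqrt(6)*sqrt(27 + 32*sqrt(2)))^(1/3) + 12^(1/3)*(9*sqrt(2) + sqrt(6)*sqrt(27 + 32*sqrt(2)))^(1/3))/6) - c^2/2 - 2*c - 4


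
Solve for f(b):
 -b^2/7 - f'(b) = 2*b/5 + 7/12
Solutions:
 f(b) = C1 - b^3/21 - b^2/5 - 7*b/12


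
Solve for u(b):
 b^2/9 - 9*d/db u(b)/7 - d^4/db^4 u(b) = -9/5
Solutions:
 u(b) = C1 + C4*exp(-21^(2/3)*b/7) + 7*b^3/243 + 7*b/5 + (C2*sin(3*3^(1/6)*7^(2/3)*b/14) + C3*cos(3*3^(1/6)*7^(2/3)*b/14))*exp(21^(2/3)*b/14)


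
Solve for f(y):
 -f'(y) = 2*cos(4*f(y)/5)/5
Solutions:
 2*y/5 - 5*log(sin(4*f(y)/5) - 1)/8 + 5*log(sin(4*f(y)/5) + 1)/8 = C1


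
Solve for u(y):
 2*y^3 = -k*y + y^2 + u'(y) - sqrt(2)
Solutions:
 u(y) = C1 + k*y^2/2 + y^4/2 - y^3/3 + sqrt(2)*y


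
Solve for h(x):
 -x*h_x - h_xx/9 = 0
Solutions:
 h(x) = C1 + C2*erf(3*sqrt(2)*x/2)


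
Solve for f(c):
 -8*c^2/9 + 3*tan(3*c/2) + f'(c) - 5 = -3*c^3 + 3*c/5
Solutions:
 f(c) = C1 - 3*c^4/4 + 8*c^3/27 + 3*c^2/10 + 5*c + 2*log(cos(3*c/2))


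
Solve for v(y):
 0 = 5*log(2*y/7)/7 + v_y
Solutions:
 v(y) = C1 - 5*y*log(y)/7 - 5*y*log(2)/7 + 5*y/7 + 5*y*log(7)/7


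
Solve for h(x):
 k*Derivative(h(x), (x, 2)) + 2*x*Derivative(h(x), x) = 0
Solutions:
 h(x) = C1 + C2*sqrt(k)*erf(x*sqrt(1/k))


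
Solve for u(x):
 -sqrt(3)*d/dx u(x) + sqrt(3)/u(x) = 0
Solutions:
 u(x) = -sqrt(C1 + 2*x)
 u(x) = sqrt(C1 + 2*x)


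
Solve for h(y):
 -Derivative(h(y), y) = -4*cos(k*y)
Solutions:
 h(y) = C1 + 4*sin(k*y)/k


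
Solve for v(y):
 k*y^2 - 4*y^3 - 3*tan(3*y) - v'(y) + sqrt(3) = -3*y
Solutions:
 v(y) = C1 + k*y^3/3 - y^4 + 3*y^2/2 + sqrt(3)*y + log(cos(3*y))


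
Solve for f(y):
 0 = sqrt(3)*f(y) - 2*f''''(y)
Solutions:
 f(y) = C1*exp(-2^(3/4)*3^(1/8)*y/2) + C2*exp(2^(3/4)*3^(1/8)*y/2) + C3*sin(2^(3/4)*3^(1/8)*y/2) + C4*cos(2^(3/4)*3^(1/8)*y/2)


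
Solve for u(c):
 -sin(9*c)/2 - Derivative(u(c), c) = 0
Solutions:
 u(c) = C1 + cos(9*c)/18


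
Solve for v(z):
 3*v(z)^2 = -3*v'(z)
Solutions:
 v(z) = 1/(C1 + z)


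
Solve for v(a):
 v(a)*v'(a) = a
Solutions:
 v(a) = -sqrt(C1 + a^2)
 v(a) = sqrt(C1 + a^2)


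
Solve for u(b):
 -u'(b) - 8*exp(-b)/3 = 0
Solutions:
 u(b) = C1 + 8*exp(-b)/3


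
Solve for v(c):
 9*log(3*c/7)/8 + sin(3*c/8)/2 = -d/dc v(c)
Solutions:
 v(c) = C1 - 9*c*log(c)/8 - 9*c*log(3)/8 + 9*c/8 + 9*c*log(7)/8 + 4*cos(3*c/8)/3


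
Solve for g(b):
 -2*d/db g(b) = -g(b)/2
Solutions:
 g(b) = C1*exp(b/4)


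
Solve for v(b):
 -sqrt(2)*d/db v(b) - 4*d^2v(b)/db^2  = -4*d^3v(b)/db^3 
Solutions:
 v(b) = C1 + C2*exp(b*(1 - sqrt(1 + sqrt(2)))/2) + C3*exp(b*(1 + sqrt(1 + sqrt(2)))/2)


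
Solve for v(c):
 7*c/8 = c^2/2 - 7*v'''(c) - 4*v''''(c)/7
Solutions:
 v(c) = C1 + C2*c + C3*c^2 + C4*exp(-49*c/4) + c^5/840 - 125*c^4/21952 + 125*c^3/67228


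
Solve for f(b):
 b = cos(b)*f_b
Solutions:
 f(b) = C1 + Integral(b/cos(b), b)


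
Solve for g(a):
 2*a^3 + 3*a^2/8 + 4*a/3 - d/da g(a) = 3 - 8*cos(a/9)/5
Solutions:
 g(a) = C1 + a^4/2 + a^3/8 + 2*a^2/3 - 3*a + 72*sin(a/9)/5


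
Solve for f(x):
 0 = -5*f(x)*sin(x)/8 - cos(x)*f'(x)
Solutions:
 f(x) = C1*cos(x)^(5/8)


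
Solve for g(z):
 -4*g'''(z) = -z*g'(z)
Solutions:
 g(z) = C1 + Integral(C2*airyai(2^(1/3)*z/2) + C3*airybi(2^(1/3)*z/2), z)


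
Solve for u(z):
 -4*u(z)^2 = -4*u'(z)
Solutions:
 u(z) = -1/(C1 + z)


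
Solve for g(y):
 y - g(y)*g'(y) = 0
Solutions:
 g(y) = -sqrt(C1 + y^2)
 g(y) = sqrt(C1 + y^2)


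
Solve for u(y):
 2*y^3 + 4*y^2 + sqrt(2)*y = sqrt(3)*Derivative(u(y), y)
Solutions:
 u(y) = C1 + sqrt(3)*y^4/6 + 4*sqrt(3)*y^3/9 + sqrt(6)*y^2/6


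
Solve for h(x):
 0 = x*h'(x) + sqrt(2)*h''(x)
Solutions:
 h(x) = C1 + C2*erf(2^(1/4)*x/2)


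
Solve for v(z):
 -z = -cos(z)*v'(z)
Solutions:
 v(z) = C1 + Integral(z/cos(z), z)


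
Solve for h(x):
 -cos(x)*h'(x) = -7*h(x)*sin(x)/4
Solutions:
 h(x) = C1/cos(x)^(7/4)


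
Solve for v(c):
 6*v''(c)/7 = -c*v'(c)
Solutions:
 v(c) = C1 + C2*erf(sqrt(21)*c/6)


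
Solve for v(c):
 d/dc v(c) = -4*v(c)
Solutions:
 v(c) = C1*exp(-4*c)


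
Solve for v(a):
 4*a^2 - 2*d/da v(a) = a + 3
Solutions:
 v(a) = C1 + 2*a^3/3 - a^2/4 - 3*a/2


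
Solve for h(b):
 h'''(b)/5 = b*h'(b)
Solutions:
 h(b) = C1 + Integral(C2*airyai(5^(1/3)*b) + C3*airybi(5^(1/3)*b), b)


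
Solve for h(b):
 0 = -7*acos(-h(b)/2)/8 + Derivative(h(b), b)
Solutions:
 Integral(1/acos(-_y/2), (_y, h(b))) = C1 + 7*b/8


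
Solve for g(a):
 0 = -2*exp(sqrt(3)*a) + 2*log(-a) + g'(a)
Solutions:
 g(a) = C1 - 2*a*log(-a) + 2*a + 2*sqrt(3)*exp(sqrt(3)*a)/3


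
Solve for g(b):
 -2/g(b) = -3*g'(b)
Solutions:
 g(b) = -sqrt(C1 + 12*b)/3
 g(b) = sqrt(C1 + 12*b)/3


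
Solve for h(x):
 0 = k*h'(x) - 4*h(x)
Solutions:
 h(x) = C1*exp(4*x/k)


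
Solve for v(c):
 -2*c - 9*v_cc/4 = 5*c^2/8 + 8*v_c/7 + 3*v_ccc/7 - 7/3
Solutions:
 v(c) = C1 + C2*exp(c*(-63 + sqrt(2433))/24) + C3*exp(-c*(sqrt(2433) + 63)/24) - 35*c^3/192 + 413*c^2/2048 + 162967*c/98304


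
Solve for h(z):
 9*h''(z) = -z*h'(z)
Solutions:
 h(z) = C1 + C2*erf(sqrt(2)*z/6)


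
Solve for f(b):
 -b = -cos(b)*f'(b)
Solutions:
 f(b) = C1 + Integral(b/cos(b), b)


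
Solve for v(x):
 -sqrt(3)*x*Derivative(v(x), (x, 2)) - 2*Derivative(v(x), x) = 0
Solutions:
 v(x) = C1 + C2*x^(1 - 2*sqrt(3)/3)


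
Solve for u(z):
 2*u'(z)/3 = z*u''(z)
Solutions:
 u(z) = C1 + C2*z^(5/3)


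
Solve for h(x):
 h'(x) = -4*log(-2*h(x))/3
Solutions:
 3*Integral(1/(log(-_y) + log(2)), (_y, h(x)))/4 = C1 - x


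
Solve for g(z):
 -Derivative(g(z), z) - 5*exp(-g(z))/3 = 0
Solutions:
 g(z) = log(C1 - 5*z/3)


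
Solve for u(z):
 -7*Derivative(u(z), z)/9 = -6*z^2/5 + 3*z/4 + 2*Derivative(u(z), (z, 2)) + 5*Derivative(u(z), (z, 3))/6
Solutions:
 u(z) = C1 + C2*exp(z*(-18 + sqrt(114))/15) + C3*exp(-z*(sqrt(114) + 18)/15) + 18*z^3/35 - 8721*z^2/1960 + 67149*z/3430


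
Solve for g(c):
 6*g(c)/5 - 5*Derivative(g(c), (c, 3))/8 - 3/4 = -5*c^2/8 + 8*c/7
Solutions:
 g(c) = C3*exp(2*30^(1/3)*c/5) - 25*c^2/48 + 20*c/21 + (C1*sin(10^(1/3)*3^(5/6)*c/5) + C2*cos(10^(1/3)*3^(5/6)*c/5))*exp(-30^(1/3)*c/5) + 5/8


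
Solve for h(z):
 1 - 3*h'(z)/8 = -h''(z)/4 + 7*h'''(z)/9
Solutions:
 h(z) = C1 + 8*z/3 + (C2*sin(3*sqrt(159)*z/56) + C3*cos(3*sqrt(159)*z/56))*exp(9*z/56)


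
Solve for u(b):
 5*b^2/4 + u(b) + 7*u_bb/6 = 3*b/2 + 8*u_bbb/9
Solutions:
 u(b) = C1*exp(b*(-(48*sqrt(2990) + 2647)^(1/3) - 49/(48*sqrt(2990) + 2647)^(1/3) + 14)/32)*sin(sqrt(3)*b*(-(48*sqrt(2990) + 2647)^(1/3) + 49/(48*sqrt(2990) + 2647)^(1/3))/32) + C2*exp(b*(-(48*sqrt(2990) + 2647)^(1/3) - 49/(48*sqrt(2990) + 2647)^(1/3) + 14)/32)*cos(sqrt(3)*b*(-(48*sqrt(2990) + 2647)^(1/3) + 49/(48*sqrt(2990) + 2647)^(1/3))/32) + C3*exp(b*(49/(48*sqrt(2990) + 2647)^(1/3) + 7 + (48*sqrt(2990) + 2647)^(1/3))/16) - 5*b^2/4 + 3*b/2 + 35/12


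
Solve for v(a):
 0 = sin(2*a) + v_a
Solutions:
 v(a) = C1 + cos(2*a)/2


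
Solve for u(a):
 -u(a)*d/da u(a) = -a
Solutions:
 u(a) = -sqrt(C1 + a^2)
 u(a) = sqrt(C1 + a^2)


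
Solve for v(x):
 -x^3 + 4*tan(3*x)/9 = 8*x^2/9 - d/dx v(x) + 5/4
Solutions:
 v(x) = C1 + x^4/4 + 8*x^3/27 + 5*x/4 + 4*log(cos(3*x))/27


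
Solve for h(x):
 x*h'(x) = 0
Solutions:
 h(x) = C1


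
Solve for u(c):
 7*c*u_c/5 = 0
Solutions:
 u(c) = C1


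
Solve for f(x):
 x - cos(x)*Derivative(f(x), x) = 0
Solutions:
 f(x) = C1 + Integral(x/cos(x), x)


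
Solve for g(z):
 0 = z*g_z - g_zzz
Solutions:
 g(z) = C1 + Integral(C2*airyai(z) + C3*airybi(z), z)


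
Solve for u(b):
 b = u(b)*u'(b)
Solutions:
 u(b) = -sqrt(C1 + b^2)
 u(b) = sqrt(C1 + b^2)


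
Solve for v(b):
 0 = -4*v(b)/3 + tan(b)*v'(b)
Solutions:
 v(b) = C1*sin(b)^(4/3)


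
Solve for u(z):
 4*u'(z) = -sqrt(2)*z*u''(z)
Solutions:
 u(z) = C1 + C2*z^(1 - 2*sqrt(2))


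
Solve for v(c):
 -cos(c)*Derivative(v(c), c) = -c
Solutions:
 v(c) = C1 + Integral(c/cos(c), c)


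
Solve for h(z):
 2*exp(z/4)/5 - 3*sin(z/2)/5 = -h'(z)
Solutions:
 h(z) = C1 - 8*exp(z/4)/5 - 6*cos(z/2)/5


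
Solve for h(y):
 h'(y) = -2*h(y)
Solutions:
 h(y) = C1*exp(-2*y)


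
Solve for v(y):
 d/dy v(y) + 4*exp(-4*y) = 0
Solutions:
 v(y) = C1 + exp(-4*y)


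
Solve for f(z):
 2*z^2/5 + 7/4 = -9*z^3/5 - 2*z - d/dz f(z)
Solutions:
 f(z) = C1 - 9*z^4/20 - 2*z^3/15 - z^2 - 7*z/4


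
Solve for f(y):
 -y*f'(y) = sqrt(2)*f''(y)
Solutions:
 f(y) = C1 + C2*erf(2^(1/4)*y/2)


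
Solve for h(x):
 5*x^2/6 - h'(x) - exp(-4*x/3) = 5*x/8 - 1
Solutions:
 h(x) = C1 + 5*x^3/18 - 5*x^2/16 + x + 3*exp(-4*x/3)/4


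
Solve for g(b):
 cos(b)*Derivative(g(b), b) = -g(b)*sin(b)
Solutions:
 g(b) = C1*cos(b)


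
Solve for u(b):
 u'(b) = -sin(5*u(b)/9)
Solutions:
 b + 9*log(cos(5*u(b)/9) - 1)/10 - 9*log(cos(5*u(b)/9) + 1)/10 = C1


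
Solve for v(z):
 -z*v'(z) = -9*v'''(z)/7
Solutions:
 v(z) = C1 + Integral(C2*airyai(21^(1/3)*z/3) + C3*airybi(21^(1/3)*z/3), z)


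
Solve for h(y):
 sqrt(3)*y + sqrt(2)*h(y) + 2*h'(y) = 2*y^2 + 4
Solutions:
 h(y) = C1*exp(-sqrt(2)*y/2) + sqrt(2)*y^2 - 4*y - sqrt(6)*y/2 + sqrt(3) + 6*sqrt(2)


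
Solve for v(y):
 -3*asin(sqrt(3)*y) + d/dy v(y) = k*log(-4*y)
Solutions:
 v(y) = C1 + k*y*(log(-y) - 1) + 2*k*y*log(2) + 3*y*asin(sqrt(3)*y) + sqrt(3)*sqrt(1 - 3*y^2)


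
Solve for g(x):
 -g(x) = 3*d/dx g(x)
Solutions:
 g(x) = C1*exp(-x/3)


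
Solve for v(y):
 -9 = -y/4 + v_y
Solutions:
 v(y) = C1 + y^2/8 - 9*y


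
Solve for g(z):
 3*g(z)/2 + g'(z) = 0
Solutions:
 g(z) = C1*exp(-3*z/2)


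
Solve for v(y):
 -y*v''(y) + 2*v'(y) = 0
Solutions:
 v(y) = C1 + C2*y^3


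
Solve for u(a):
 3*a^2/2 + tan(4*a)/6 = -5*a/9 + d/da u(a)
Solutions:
 u(a) = C1 + a^3/2 + 5*a^2/18 - log(cos(4*a))/24


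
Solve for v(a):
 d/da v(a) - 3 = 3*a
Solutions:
 v(a) = C1 + 3*a^2/2 + 3*a


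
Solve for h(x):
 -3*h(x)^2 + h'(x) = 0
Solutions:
 h(x) = -1/(C1 + 3*x)


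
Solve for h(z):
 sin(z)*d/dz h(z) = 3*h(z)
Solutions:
 h(z) = C1*(cos(z) - 1)^(3/2)/(cos(z) + 1)^(3/2)


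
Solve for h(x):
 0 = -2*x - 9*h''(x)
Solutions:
 h(x) = C1 + C2*x - x^3/27


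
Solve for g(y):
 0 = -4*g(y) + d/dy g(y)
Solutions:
 g(y) = C1*exp(4*y)


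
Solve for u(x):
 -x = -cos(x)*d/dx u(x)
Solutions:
 u(x) = C1 + Integral(x/cos(x), x)


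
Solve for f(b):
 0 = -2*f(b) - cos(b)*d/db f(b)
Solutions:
 f(b) = C1*(sin(b) - 1)/(sin(b) + 1)


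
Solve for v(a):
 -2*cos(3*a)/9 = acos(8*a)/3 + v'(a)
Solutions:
 v(a) = C1 - a*acos(8*a)/3 + sqrt(1 - 64*a^2)/24 - 2*sin(3*a)/27


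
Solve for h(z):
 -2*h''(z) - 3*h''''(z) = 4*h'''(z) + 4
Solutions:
 h(z) = C1 + C2*z - z^2 + (C3*sin(sqrt(2)*z/3) + C4*cos(sqrt(2)*z/3))*exp(-2*z/3)


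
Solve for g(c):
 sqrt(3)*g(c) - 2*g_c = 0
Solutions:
 g(c) = C1*exp(sqrt(3)*c/2)


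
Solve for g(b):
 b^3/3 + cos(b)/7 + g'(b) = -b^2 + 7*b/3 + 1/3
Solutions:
 g(b) = C1 - b^4/12 - b^3/3 + 7*b^2/6 + b/3 - sin(b)/7


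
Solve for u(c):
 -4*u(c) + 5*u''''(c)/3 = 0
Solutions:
 u(c) = C1*exp(-sqrt(2)*3^(1/4)*5^(3/4)*c/5) + C2*exp(sqrt(2)*3^(1/4)*5^(3/4)*c/5) + C3*sin(sqrt(2)*3^(1/4)*5^(3/4)*c/5) + C4*cos(sqrt(2)*3^(1/4)*5^(3/4)*c/5)
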